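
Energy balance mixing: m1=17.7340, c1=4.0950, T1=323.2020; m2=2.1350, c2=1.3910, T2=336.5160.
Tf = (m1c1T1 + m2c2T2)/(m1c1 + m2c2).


num = 24470.5453
den = 75.5905
Tf = 323.7251 K

323.7251 K


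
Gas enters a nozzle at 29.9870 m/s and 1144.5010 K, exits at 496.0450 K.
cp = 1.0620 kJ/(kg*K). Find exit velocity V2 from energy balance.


dT = 648.4560 K
2*cp*1000*dT = 1377320.5440
V1^2 = 899.2202
V2 = sqrt(1378219.7642) = 1173.9760 m/s

1173.9760 m/s


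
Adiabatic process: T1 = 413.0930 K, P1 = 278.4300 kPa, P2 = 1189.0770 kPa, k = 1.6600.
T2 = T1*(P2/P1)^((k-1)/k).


(k-1)/k = 0.3976
(P2/P1)^exp = 1.7811
T2 = 413.0930 * 1.7811 = 735.7430 K

735.7430 K


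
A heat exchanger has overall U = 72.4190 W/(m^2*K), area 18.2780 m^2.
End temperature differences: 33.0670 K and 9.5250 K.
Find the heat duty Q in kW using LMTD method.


LMTD = 18.9151 K
Q = 72.4190 * 18.2780 * 18.9151 = 25037.3991 W = 25.0374 kW

25.0374 kW


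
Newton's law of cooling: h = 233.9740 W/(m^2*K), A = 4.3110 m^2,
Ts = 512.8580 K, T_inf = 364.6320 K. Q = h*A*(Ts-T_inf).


dT = 148.2260 K
Q = 233.9740 * 4.3110 * 148.2260 = 149509.9209 W

149509.9209 W


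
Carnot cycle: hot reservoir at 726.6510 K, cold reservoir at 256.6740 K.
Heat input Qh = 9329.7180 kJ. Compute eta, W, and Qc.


eta = 1 - 256.6740/726.6510 = 0.6468
W = 0.6468 * 9329.7180 = 6034.1937 kJ
Qc = 9329.7180 - 6034.1937 = 3295.5243 kJ

eta = 64.6771%, W = 6034.1937 kJ, Qc = 3295.5243 kJ


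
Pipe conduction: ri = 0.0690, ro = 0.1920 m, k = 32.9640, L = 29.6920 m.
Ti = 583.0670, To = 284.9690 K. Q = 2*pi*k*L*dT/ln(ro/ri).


dT = 298.0980 K
ln(ro/ri) = 1.0234
Q = 2*pi*32.9640*29.6920*298.0980 / 1.0234 = 1791338.2510 W

1791338.2510 W


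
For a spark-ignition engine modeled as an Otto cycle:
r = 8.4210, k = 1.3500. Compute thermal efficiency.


r^(k-1) = 2.1080
eta = 1 - 1/2.1080 = 0.5256 = 52.5624%

52.5624%


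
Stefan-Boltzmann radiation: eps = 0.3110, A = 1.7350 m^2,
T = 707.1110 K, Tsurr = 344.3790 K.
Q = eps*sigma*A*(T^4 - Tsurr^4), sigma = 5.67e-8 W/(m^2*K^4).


T^4 = 2.5001e+11
Tsurr^4 = 1.4065e+10
Q = 0.3110 * 5.67e-8 * 1.7350 * 2.3594e+11 = 7218.4819 W

7218.4819 W


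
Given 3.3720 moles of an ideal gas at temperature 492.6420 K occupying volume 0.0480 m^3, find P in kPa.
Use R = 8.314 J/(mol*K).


P = nRT/V = 3.3720 * 8.314 * 492.6420 / 0.0480
= 13811.1239 / 0.0480 = 287731.7476 Pa = 287.7317 kPa

287.7317 kPa


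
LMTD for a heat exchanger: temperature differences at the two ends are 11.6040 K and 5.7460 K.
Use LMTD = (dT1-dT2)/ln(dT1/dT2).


dT1/dT2 = 2.0195
ln(dT1/dT2) = 0.7028
LMTD = 5.8580 / 0.7028 = 8.3347 K

8.3347 K


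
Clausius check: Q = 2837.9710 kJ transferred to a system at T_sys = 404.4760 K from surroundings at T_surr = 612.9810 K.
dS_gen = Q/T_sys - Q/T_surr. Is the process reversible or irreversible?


dS_sys = 2837.9710/404.4760 = 7.0164 kJ/K
dS_surr = -2837.9710/612.9810 = -4.6298 kJ/K
dS_gen = 7.0164 - 4.6298 = 2.3866 kJ/K (irreversible)

dS_gen = 2.3866 kJ/K, irreversible


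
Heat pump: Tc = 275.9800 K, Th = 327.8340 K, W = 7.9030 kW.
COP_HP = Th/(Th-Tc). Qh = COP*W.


COP = 327.8340 / 51.8540 = 6.3223
Qh = 6.3223 * 7.9030 = 49.9647 kW

COP = 6.3223, Qh = 49.9647 kW


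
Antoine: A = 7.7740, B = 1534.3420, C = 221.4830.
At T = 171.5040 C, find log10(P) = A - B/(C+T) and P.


C+T = 392.9870
B/(C+T) = 3.9043
log10(P) = 7.7740 - 3.9043 = 3.8697
P = 10^3.8697 = 7407.8594 mmHg

7407.8594 mmHg


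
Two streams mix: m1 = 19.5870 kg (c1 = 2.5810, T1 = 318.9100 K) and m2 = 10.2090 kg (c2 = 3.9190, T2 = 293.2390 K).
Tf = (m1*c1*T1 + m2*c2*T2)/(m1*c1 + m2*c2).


num = 27854.4111
den = 90.5631
Tf = 307.5690 K

307.5690 K


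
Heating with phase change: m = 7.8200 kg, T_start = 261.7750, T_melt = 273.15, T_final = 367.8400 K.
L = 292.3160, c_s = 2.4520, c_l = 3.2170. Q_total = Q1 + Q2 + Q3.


Q1 (sensible, solid) = 7.8200 * 2.4520 * 11.3750 = 218.1115 kJ
Q2 (latent) = 7.8200 * 292.3160 = 2285.9111 kJ
Q3 (sensible, liquid) = 7.8200 * 3.2170 * 94.6900 = 2382.1106 kJ
Q_total = 4886.1333 kJ

4886.1333 kJ


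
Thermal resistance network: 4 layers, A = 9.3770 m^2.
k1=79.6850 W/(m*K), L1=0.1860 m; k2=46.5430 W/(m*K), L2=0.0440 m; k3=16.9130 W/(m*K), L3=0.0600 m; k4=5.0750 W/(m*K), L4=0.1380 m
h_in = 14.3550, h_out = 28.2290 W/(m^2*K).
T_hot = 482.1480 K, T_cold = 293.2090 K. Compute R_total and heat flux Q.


R_conv_in = 1/(14.3550*9.3770) = 0.0074
R_1 = 0.1860/(79.6850*9.3770) = 0.0002
R_2 = 0.0440/(46.5430*9.3770) = 0.0001
R_3 = 0.0600/(16.9130*9.3770) = 0.0004
R_4 = 0.1380/(5.0750*9.3770) = 0.0029
R_conv_out = 1/(28.2290*9.3770) = 0.0038
R_total = 0.0148 K/W
Q = 188.9390 / 0.0148 = 12736.1995 W

R_total = 0.0148 K/W, Q = 12736.1995 W


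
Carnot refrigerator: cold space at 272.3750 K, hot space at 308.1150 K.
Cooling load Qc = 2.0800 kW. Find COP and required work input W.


COP = 272.3750 / 35.7400 = 7.6210
W = 2.0800 / 7.6210 = 0.2729 kW

COP = 7.6210, W = 0.2729 kW


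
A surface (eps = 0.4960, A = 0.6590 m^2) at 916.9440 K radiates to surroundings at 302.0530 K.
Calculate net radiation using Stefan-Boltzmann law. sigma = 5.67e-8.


T^4 = 7.0692e+11
Tsurr^4 = 8.3240e+09
Q = 0.4960 * 5.67e-8 * 0.6590 * 6.9860e+11 = 12947.2410 W

12947.2410 W


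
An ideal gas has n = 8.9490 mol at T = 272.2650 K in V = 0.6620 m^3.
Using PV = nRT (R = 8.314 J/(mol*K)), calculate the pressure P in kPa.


P = nRT/V = 8.9490 * 8.314 * 272.2650 / 0.6620
= 20257.0567 / 0.6620 = 30599.7836 Pa = 30.5998 kPa

30.5998 kPa


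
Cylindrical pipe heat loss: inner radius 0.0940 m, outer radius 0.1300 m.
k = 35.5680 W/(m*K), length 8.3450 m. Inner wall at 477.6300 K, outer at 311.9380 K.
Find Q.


dT = 165.6920 K
ln(ro/ri) = 0.3242
Q = 2*pi*35.5680*8.3450*165.6920 / 0.3242 = 953017.8798 W

953017.8798 W


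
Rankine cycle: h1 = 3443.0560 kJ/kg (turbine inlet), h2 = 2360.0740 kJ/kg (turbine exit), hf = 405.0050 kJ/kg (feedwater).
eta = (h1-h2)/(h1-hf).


W = 1082.9820 kJ/kg
Q_in = 3038.0510 kJ/kg
eta = 0.3565 = 35.6473%

eta = 35.6473%


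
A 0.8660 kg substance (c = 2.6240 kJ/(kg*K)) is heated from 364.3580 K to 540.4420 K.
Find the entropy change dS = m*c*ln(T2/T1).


T2/T1 = 1.4833
ln(T2/T1) = 0.3943
dS = 0.8660 * 2.6240 * 0.3943 = 0.8959 kJ/K

0.8959 kJ/K


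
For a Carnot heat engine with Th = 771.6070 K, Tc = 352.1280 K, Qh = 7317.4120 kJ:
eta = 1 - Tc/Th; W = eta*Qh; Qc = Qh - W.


eta = 1 - 352.1280/771.6070 = 0.5436
W = 0.5436 * 7317.4120 = 3978.0622 kJ
Qc = 7317.4120 - 3978.0622 = 3339.3498 kJ

eta = 54.3643%, W = 3978.0622 kJ, Qc = 3339.3498 kJ


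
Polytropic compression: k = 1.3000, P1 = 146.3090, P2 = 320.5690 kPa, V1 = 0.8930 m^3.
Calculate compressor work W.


(k-1)/k = 0.2308
(P2/P1)^exp = 1.1984
W = 4.3333 * 146.3090 * 0.8930 * (1.1984 - 1) = 112.3429 kJ

112.3429 kJ


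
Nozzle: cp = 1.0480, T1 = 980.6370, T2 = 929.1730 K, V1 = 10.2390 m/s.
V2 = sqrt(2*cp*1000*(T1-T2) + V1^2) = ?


dT = 51.4640 K
2*cp*1000*dT = 107868.5440
V1^2 = 104.8371
V2 = sqrt(107973.3811) = 328.5930 m/s

328.5930 m/s


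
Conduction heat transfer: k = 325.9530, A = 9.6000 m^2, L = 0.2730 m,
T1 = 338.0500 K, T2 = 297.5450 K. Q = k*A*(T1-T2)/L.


dT = 40.5050 K
Q = 325.9530 * 9.6000 * 40.5050 / 0.2730 = 464271.6928 W

464271.6928 W


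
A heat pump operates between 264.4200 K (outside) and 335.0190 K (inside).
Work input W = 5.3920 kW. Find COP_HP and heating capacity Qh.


COP = 335.0190 / 70.5990 = 4.7454
Qh = 4.7454 * 5.3920 = 25.5871 kW

COP = 4.7454, Qh = 25.5871 kW


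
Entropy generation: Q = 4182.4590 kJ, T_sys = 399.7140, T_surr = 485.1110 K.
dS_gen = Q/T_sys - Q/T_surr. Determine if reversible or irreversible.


dS_sys = 4182.4590/399.7140 = 10.4636 kJ/K
dS_surr = -4182.4590/485.1110 = -8.6217 kJ/K
dS_gen = 10.4636 - 8.6217 = 1.8420 kJ/K (irreversible)

dS_gen = 1.8420 kJ/K, irreversible


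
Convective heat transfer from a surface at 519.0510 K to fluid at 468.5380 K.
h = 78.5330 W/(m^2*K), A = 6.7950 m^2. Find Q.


dT = 50.5130 K
Q = 78.5330 * 6.7950 * 50.5130 = 26955.3398 W

26955.3398 W


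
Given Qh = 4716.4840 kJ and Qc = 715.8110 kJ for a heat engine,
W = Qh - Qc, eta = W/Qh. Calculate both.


W = 4716.4840 - 715.8110 = 4000.6730 kJ
eta = 4000.6730 / 4716.4840 = 0.8482 = 84.8232%

W = 4000.6730 kJ, eta = 84.8232%


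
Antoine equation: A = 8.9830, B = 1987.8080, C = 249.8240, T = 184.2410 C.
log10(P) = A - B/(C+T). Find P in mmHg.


C+T = 434.0650
B/(C+T) = 4.5795
log10(P) = 8.9830 - 4.5795 = 4.4035
P = 10^4.4035 = 25321.1314 mmHg

25321.1314 mmHg


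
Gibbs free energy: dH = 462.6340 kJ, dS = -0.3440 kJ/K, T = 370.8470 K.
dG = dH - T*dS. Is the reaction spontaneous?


T*dS = 370.8470 * -0.3440 = -127.5714 kJ
dG = 462.6340 + 127.5714 = 590.2054 kJ (non-spontaneous)

dG = 590.2054 kJ, non-spontaneous


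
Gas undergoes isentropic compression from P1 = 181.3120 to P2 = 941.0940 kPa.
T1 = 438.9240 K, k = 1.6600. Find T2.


(k-1)/k = 0.3976
(P2/P1)^exp = 1.9247
T2 = 438.9240 * 1.9247 = 844.7895 K

844.7895 K


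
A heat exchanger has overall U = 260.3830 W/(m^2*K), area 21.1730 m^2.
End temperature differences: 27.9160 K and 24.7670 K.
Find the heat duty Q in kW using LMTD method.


LMTD = 26.3101 K
Q = 260.3830 * 21.1730 * 26.3101 = 145049.9264 W = 145.0499 kW

145.0499 kW


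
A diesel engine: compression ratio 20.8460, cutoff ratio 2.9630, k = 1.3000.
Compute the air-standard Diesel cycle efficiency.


r^(k-1) = 2.4872
rc^k = 4.1044
eta = 0.5109 = 51.0887%

51.0887%


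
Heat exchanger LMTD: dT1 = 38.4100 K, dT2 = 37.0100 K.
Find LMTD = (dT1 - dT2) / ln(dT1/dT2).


dT1/dT2 = 1.0378
ln(dT1/dT2) = 0.0371
LMTD = 1.4000 / 0.0371 = 37.7057 K

37.7057 K


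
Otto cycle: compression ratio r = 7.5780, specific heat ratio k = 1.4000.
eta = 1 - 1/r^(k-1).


r^(k-1) = 2.2481
eta = 1 - 1/2.2481 = 0.5552 = 55.5186%

55.5186%


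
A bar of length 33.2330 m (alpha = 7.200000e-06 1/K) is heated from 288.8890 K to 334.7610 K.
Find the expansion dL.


dT = 45.8720 K
dL = 7.200000e-06 * 33.2330 * 45.8720 = 0.010976 m
L_final = 33.243976 m

dL = 0.010976 m


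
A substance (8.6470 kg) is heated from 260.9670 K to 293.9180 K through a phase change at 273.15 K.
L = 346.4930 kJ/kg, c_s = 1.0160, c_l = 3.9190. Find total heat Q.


Q1 (sensible, solid) = 8.6470 * 1.0160 * 12.1830 = 107.0319 kJ
Q2 (latent) = 8.6470 * 346.4930 = 2996.1250 kJ
Q3 (sensible, liquid) = 8.6470 * 3.9190 * 20.7680 = 703.7775 kJ
Q_total = 3806.9344 kJ

3806.9344 kJ


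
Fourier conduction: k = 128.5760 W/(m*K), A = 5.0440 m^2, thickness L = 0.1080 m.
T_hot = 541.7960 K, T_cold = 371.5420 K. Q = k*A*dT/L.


dT = 170.2540 K
Q = 128.5760 * 5.0440 * 170.2540 / 0.1080 = 1022371.0830 W

1022371.0830 W


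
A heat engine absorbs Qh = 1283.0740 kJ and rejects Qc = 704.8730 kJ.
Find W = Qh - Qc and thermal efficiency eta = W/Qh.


W = 1283.0740 - 704.8730 = 578.2010 kJ
eta = 578.2010 / 1283.0740 = 0.4506 = 45.0637%

W = 578.2010 kJ, eta = 45.0637%


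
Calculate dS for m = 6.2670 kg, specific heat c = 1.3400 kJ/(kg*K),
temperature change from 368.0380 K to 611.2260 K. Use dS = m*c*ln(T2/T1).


T2/T1 = 1.6608
ln(T2/T1) = 0.5073
dS = 6.2670 * 1.3400 * 0.5073 = 4.2600 kJ/K

4.2600 kJ/K


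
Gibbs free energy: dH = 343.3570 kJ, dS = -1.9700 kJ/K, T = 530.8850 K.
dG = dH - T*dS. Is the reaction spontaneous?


T*dS = 530.8850 * -1.9700 = -1045.8435 kJ
dG = 343.3570 + 1045.8435 = 1389.2005 kJ (non-spontaneous)

dG = 1389.2005 kJ, non-spontaneous


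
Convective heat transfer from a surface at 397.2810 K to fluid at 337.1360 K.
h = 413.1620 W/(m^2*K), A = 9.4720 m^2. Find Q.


dT = 60.1450 K
Q = 413.1620 * 9.4720 * 60.1450 = 235375.6811 W

235375.6811 W


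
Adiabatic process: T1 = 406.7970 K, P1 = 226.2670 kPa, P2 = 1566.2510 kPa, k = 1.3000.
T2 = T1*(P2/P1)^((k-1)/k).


(k-1)/k = 0.2308
(P2/P1)^exp = 1.5628
T2 = 406.7970 * 1.5628 = 635.7397 K

635.7397 K


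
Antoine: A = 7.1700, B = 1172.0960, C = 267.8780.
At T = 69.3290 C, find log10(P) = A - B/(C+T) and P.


C+T = 337.2070
B/(C+T) = 3.4759
log10(P) = 7.1700 - 3.4759 = 3.6941
P = 10^3.6941 = 4944.3063 mmHg

4944.3063 mmHg


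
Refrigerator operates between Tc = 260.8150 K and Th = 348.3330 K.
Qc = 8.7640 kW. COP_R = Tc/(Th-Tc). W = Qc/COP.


COP = 260.8150 / 87.5180 = 2.9801
W = 8.7640 / 2.9801 = 2.9408 kW

COP = 2.9801, W = 2.9408 kW


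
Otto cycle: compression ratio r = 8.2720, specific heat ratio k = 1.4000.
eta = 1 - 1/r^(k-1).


r^(k-1) = 2.3283
eta = 1 - 1/2.3283 = 0.5705 = 57.0507%

57.0507%


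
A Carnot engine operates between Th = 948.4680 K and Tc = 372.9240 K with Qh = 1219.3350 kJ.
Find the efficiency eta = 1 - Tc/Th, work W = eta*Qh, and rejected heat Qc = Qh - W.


eta = 1 - 372.9240/948.4680 = 0.6068
W = 0.6068 * 1219.3350 = 739.9100 kJ
Qc = 1219.3350 - 739.9100 = 479.4250 kJ

eta = 60.6814%, W = 739.9100 kJ, Qc = 479.4250 kJ


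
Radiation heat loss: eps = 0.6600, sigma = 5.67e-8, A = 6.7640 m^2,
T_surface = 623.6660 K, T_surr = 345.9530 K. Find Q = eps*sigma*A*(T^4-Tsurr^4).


T^4 = 1.5129e+11
Tsurr^4 = 1.4324e+10
Q = 0.6600 * 5.67e-8 * 6.7640 * 1.3697e+11 = 34668.9577 W

34668.9577 W


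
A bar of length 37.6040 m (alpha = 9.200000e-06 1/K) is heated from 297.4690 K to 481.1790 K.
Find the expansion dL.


dT = 183.7100 K
dL = 9.200000e-06 * 37.6040 * 183.7100 = 0.063556 m
L_final = 37.667556 m

dL = 0.063556 m


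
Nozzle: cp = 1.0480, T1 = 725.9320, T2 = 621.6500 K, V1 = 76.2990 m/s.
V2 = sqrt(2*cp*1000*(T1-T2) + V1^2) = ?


dT = 104.2820 K
2*cp*1000*dT = 218575.0720
V1^2 = 5821.5374
V2 = sqrt(224396.6094) = 473.7052 m/s

473.7052 m/s


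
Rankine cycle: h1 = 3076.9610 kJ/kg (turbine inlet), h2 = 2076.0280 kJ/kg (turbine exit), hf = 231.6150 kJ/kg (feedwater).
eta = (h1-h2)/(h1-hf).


W = 1000.9330 kJ/kg
Q_in = 2845.3460 kJ/kg
eta = 0.3518 = 35.1779%

eta = 35.1779%


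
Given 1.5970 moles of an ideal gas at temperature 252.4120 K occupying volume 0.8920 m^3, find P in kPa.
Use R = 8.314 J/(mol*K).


P = nRT/V = 1.5970 * 8.314 * 252.4120 / 0.8920
= 3351.3897 / 0.8920 = 3757.1634 Pa = 3.7572 kPa

3.7572 kPa


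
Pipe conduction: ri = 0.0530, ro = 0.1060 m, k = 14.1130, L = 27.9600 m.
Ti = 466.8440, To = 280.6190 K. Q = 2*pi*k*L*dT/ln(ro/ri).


dT = 186.2250 K
ln(ro/ri) = 0.6931
Q = 2*pi*14.1130*27.9600*186.2250 / 0.6931 = 666114.5174 W

666114.5174 W


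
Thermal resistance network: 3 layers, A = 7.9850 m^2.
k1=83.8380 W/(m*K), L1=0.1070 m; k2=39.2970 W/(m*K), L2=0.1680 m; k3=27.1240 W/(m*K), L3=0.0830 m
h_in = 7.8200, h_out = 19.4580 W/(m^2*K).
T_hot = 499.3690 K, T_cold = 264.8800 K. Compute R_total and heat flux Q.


R_conv_in = 1/(7.8200*7.9850) = 0.0160
R_1 = 0.1070/(83.8380*7.9850) = 0.0002
R_2 = 0.1680/(39.2970*7.9850) = 0.0005
R_3 = 0.0830/(27.1240*7.9850) = 0.0004
R_conv_out = 1/(19.4580*7.9850) = 0.0064
R_total = 0.0235 K/W
Q = 234.4890 / 0.0235 = 9965.8326 W

R_total = 0.0235 K/W, Q = 9965.8326 W


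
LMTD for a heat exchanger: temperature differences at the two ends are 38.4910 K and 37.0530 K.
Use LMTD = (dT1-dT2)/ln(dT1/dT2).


dT1/dT2 = 1.0388
ln(dT1/dT2) = 0.0381
LMTD = 1.4380 / 0.0381 = 37.7674 K

37.7674 K


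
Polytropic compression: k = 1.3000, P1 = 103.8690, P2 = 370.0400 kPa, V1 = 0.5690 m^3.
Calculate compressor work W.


(k-1)/k = 0.2308
(P2/P1)^exp = 1.3407
W = 4.3333 * 103.8690 * 0.5690 * (1.3407 - 1) = 87.2540 kJ

87.2540 kJ


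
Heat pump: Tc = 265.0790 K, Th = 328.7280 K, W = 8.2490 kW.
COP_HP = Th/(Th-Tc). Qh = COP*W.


COP = 328.7280 / 63.6490 = 5.1647
Qh = 5.1647 * 8.2490 = 42.6036 kW

COP = 5.1647, Qh = 42.6036 kW


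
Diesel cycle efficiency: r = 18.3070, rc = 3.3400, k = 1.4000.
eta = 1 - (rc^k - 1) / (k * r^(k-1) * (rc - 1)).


r^(k-1) = 3.1992
rc^k = 5.4106
eta = 0.5792 = 57.9170%

57.9170%


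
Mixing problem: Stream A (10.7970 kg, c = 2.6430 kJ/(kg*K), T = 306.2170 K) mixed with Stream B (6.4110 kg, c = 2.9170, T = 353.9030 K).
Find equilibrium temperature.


num = 15356.6526
den = 47.2374
Tf = 325.0955 K

325.0955 K


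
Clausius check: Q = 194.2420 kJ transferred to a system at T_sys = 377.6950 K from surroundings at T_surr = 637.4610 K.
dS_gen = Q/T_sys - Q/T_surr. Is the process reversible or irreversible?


dS_sys = 194.2420/377.6950 = 0.5143 kJ/K
dS_surr = -194.2420/637.4610 = -0.3047 kJ/K
dS_gen = 0.5143 - 0.3047 = 0.2096 kJ/K (irreversible)

dS_gen = 0.2096 kJ/K, irreversible


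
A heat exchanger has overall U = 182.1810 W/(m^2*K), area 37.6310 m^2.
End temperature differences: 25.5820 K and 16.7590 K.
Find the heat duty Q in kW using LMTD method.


LMTD = 20.8604 K
Q = 182.1810 * 37.6310 * 20.8604 = 143011.9880 W = 143.0120 kW

143.0120 kW


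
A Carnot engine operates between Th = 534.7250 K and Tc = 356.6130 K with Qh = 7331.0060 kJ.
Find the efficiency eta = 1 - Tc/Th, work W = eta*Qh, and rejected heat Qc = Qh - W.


eta = 1 - 356.6130/534.7250 = 0.3331
W = 0.3331 * 7331.0060 = 2441.8910 kJ
Qc = 7331.0060 - 2441.8910 = 4889.1150 kJ

eta = 33.3091%, W = 2441.8910 kJ, Qc = 4889.1150 kJ


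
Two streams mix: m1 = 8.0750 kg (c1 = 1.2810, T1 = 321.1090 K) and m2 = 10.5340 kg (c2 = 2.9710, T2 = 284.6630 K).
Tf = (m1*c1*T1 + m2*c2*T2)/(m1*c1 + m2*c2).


num = 12230.5351
den = 41.6406
Tf = 293.7167 K

293.7167 K


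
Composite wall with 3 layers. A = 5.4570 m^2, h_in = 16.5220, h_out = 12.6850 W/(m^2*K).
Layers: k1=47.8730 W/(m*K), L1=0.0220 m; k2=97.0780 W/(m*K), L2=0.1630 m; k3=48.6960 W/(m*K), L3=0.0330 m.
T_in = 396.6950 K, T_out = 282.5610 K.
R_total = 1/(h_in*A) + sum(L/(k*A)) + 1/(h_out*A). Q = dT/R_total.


R_conv_in = 1/(16.5220*5.4570) = 0.0111
R_1 = 0.0220/(47.8730*5.4570) = 8.4213e-05
R_2 = 0.1630/(97.0780*5.4570) = 0.0003
R_3 = 0.0330/(48.6960*5.4570) = 0.0001
R_conv_out = 1/(12.6850*5.4570) = 0.0144
R_total = 0.0261 K/W
Q = 114.1340 / 0.0261 = 4380.7253 W

R_total = 0.0261 K/W, Q = 4380.7253 W


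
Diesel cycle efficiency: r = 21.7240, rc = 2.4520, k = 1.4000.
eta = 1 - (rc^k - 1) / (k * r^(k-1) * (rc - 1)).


r^(k-1) = 3.4259
rc^k = 3.5102
eta = 0.6396 = 63.9560%

63.9560%


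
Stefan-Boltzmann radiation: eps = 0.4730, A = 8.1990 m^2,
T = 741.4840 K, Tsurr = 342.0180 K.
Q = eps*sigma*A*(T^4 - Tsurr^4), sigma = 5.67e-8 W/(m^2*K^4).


T^4 = 3.0228e+11
Tsurr^4 = 1.3683e+10
Q = 0.4730 * 5.67e-8 * 8.1990 * 2.8859e+11 = 63459.0877 W

63459.0877 W


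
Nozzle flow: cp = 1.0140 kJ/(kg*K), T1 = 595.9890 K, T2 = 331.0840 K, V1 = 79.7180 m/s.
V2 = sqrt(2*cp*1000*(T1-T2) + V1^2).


dT = 264.9050 K
2*cp*1000*dT = 537227.3400
V1^2 = 6354.9595
V2 = sqrt(543582.2995) = 737.2803 m/s

737.2803 m/s


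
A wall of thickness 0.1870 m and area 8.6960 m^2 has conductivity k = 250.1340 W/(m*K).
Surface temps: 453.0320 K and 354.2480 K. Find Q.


dT = 98.7840 K
Q = 250.1340 * 8.6960 * 98.7840 / 0.1870 = 1149045.5906 W

1149045.5906 W


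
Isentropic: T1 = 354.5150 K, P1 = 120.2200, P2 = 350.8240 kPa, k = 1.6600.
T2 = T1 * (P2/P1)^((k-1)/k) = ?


(k-1)/k = 0.3976
(P2/P1)^exp = 1.5308
T2 = 354.5150 * 1.5308 = 542.6988 K

542.6988 K


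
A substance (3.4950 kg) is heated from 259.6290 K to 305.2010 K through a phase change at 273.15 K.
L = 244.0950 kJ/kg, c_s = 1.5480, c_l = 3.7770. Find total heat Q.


Q1 (sensible, solid) = 3.4950 * 1.5480 * 13.5210 = 73.1521 kJ
Q2 (latent) = 3.4950 * 244.0950 = 853.1120 kJ
Q3 (sensible, liquid) = 3.4950 * 3.7770 * 32.0510 = 423.0929 kJ
Q_total = 1349.3571 kJ

1349.3571 kJ


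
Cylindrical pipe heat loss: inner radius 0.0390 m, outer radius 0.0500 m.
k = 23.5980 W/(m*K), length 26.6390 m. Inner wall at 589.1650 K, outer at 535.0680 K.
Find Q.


dT = 54.0970 K
ln(ro/ri) = 0.2485
Q = 2*pi*23.5980*26.6390*54.0970 / 0.2485 = 859977.9336 W

859977.9336 W


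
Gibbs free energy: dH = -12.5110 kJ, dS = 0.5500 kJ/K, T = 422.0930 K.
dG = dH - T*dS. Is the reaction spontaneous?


T*dS = 422.0930 * 0.5500 = 232.1512 kJ
dG = -12.5110 - 232.1512 = -244.6622 kJ (spontaneous)

dG = -244.6622 kJ, spontaneous


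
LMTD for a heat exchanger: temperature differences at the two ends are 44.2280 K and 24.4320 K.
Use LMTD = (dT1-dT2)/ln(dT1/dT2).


dT1/dT2 = 1.8102
ln(dT1/dT2) = 0.5935
LMTD = 19.7960 / 0.5935 = 33.3567 K

33.3567 K


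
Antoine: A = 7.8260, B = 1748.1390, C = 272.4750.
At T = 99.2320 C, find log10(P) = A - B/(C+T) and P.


C+T = 371.7070
B/(C+T) = 4.7030
log10(P) = 7.8260 - 4.7030 = 3.1230
P = 10^3.1230 = 1327.3864 mmHg

1327.3864 mmHg


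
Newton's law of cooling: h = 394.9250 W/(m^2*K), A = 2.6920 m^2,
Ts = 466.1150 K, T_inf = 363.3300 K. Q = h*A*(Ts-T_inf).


dT = 102.7850 K
Q = 394.9250 * 2.6920 * 102.7850 = 109274.6496 W

109274.6496 W


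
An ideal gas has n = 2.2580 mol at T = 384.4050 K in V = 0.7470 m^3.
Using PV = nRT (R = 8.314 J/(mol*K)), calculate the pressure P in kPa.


P = nRT/V = 2.2580 * 8.314 * 384.4050 / 0.7470
= 7216.4397 / 0.7470 = 9660.5618 Pa = 9.6606 kPa

9.6606 kPa


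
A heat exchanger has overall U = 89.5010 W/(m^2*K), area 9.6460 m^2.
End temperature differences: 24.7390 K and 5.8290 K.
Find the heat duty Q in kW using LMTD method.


LMTD = 13.0817 K
Q = 89.5010 * 9.6460 * 13.0817 = 11293.7434 W = 11.2937 kW

11.2937 kW


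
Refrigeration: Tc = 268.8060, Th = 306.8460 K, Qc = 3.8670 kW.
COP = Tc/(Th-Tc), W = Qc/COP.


COP = 268.8060 / 38.0400 = 7.0664
W = 3.8670 / 7.0664 = 0.5472 kW

COP = 7.0664, W = 0.5472 kW


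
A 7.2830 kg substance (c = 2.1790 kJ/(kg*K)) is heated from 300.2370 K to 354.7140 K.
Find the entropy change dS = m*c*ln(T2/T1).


T2/T1 = 1.1814
ln(T2/T1) = 0.1667
dS = 7.2830 * 2.1790 * 0.1667 = 2.6461 kJ/K

2.6461 kJ/K


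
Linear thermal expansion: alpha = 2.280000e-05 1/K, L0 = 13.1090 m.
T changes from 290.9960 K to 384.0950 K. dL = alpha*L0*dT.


dT = 93.0990 K
dL = 2.280000e-05 * 13.1090 * 93.0990 = 0.027826 m
L_final = 13.136826 m

dL = 0.027826 m


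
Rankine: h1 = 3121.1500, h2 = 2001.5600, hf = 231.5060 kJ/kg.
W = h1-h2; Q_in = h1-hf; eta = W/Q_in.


W = 1119.5900 kJ/kg
Q_in = 2889.6440 kJ/kg
eta = 0.3874 = 38.7449%

eta = 38.7449%


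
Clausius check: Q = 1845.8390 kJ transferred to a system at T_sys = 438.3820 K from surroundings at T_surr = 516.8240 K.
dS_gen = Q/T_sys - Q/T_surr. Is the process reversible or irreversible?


dS_sys = 1845.8390/438.3820 = 4.2106 kJ/K
dS_surr = -1845.8390/516.8240 = -3.5715 kJ/K
dS_gen = 4.2106 - 3.5715 = 0.6391 kJ/K (irreversible)

dS_gen = 0.6391 kJ/K, irreversible


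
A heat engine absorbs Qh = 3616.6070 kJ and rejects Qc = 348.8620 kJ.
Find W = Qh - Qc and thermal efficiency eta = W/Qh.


W = 3616.6070 - 348.8620 = 3267.7450 kJ
eta = 3267.7450 / 3616.6070 = 0.9035 = 90.3539%

W = 3267.7450 kJ, eta = 90.3539%


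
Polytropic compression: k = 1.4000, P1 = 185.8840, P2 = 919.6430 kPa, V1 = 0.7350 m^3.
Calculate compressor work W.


(k-1)/k = 0.2857
(P2/P1)^exp = 1.5790
W = 3.5000 * 185.8840 * 0.7350 * (1.5790 - 1) = 276.8898 kJ

276.8898 kJ


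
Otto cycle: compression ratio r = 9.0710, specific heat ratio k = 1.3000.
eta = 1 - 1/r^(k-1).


r^(k-1) = 1.9377
eta = 1 - 1/1.9377 = 0.4839 = 48.3936%

48.3936%


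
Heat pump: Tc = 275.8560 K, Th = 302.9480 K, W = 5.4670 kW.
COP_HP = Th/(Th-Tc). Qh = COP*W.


COP = 302.9480 / 27.0920 = 11.1822
Qh = 11.1822 * 5.4670 = 61.1331 kW

COP = 11.1822, Qh = 61.1331 kW


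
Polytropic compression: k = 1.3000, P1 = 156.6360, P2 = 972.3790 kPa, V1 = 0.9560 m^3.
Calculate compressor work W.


(k-1)/k = 0.2308
(P2/P1)^exp = 1.5240
W = 4.3333 * 156.6360 * 0.9560 * (1.5240 - 1) = 340.0235 kJ

340.0235 kJ


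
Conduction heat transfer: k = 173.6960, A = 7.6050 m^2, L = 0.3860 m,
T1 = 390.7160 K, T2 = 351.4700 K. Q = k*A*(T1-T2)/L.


dT = 39.2460 K
Q = 173.6960 * 7.6050 * 39.2460 / 0.3860 = 134306.5306 W

134306.5306 W


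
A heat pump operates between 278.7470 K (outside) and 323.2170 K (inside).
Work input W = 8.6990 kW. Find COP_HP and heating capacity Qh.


COP = 323.2170 / 44.4700 = 7.2682
Qh = 7.2682 * 8.6990 = 63.2261 kW

COP = 7.2682, Qh = 63.2261 kW


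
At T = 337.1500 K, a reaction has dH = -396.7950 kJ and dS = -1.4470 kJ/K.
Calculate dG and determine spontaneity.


T*dS = 337.1500 * -1.4470 = -487.8560 kJ
dG = -396.7950 + 487.8560 = 91.0610 kJ (non-spontaneous)

dG = 91.0610 kJ, non-spontaneous


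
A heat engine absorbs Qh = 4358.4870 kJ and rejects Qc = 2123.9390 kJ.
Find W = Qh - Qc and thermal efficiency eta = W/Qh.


W = 4358.4870 - 2123.9390 = 2234.5480 kJ
eta = 2234.5480 / 4358.4870 = 0.5127 = 51.2689%

W = 2234.5480 kJ, eta = 51.2689%


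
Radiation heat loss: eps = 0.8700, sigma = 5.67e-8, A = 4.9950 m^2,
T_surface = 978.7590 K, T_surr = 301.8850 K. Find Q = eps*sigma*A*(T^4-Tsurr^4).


T^4 = 9.1770e+11
Tsurr^4 = 8.3055e+09
Q = 0.8700 * 5.67e-8 * 4.9950 * 9.0940e+11 = 224074.5268 W

224074.5268 W


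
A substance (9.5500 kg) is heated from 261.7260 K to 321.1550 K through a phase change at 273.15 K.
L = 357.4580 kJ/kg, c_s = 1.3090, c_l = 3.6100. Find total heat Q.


Q1 (sensible, solid) = 9.5500 * 1.3090 * 11.4240 = 142.8109 kJ
Q2 (latent) = 9.5500 * 357.4580 = 3413.7239 kJ
Q3 (sensible, liquid) = 9.5500 * 3.6100 * 48.0050 = 1654.9964 kJ
Q_total = 5211.5311 kJ

5211.5311 kJ


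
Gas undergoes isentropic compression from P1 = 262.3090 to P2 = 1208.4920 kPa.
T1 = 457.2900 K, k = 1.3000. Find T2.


(k-1)/k = 0.2308
(P2/P1)^exp = 1.4227
T2 = 457.2900 * 1.4227 = 650.5656 K

650.5656 K


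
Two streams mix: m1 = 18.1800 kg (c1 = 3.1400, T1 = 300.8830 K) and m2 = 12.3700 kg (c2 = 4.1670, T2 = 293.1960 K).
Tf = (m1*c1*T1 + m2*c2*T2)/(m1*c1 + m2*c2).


num = 32288.9857
den = 108.6310
Tf = 297.2355 K

297.2355 K


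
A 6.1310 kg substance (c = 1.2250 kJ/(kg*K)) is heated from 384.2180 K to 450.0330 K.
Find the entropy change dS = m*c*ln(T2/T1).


T2/T1 = 1.1713
ln(T2/T1) = 0.1581
dS = 6.1310 * 1.2250 * 0.1581 = 1.1875 kJ/K

1.1875 kJ/K


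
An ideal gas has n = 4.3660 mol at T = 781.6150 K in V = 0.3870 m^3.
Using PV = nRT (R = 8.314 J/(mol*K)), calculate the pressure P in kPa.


P = nRT/V = 4.3660 * 8.314 * 781.6150 / 0.3870
= 28371.7835 / 0.3870 = 73312.1020 Pa = 73.3121 kPa

73.3121 kPa


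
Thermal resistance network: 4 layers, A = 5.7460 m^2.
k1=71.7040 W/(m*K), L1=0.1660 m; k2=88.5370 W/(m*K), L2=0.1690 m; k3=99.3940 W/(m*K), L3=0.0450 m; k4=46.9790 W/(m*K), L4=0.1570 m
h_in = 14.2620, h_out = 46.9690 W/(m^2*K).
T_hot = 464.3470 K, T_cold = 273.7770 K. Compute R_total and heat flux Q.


R_conv_in = 1/(14.2620*5.7460) = 0.0122
R_1 = 0.1660/(71.7040*5.7460) = 0.0004
R_2 = 0.1690/(88.5370*5.7460) = 0.0003
R_3 = 0.0450/(99.3940*5.7460) = 7.8793e-05
R_4 = 0.1570/(46.9790*5.7460) = 0.0006
R_conv_out = 1/(46.9690*5.7460) = 0.0037
R_total = 0.0173 K/W
Q = 190.5700 / 0.0173 = 11013.4162 W

R_total = 0.0173 K/W, Q = 11013.4162 W


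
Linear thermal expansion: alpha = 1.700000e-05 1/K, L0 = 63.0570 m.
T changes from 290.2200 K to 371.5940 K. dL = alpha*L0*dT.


dT = 81.3740 K
dL = 1.700000e-05 * 63.0570 * 81.3740 = 0.087230 m
L_final = 63.144230 m

dL = 0.087230 m


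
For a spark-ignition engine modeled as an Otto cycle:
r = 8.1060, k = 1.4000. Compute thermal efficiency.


r^(k-1) = 2.3095
eta = 1 - 1/2.3095 = 0.5670 = 56.7011%

56.7011%


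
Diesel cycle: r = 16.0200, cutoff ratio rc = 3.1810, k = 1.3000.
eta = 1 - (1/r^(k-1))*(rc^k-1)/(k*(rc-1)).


r^(k-1) = 2.2983
rc^k = 4.5012
eta = 0.4627 = 46.2690%

46.2690%


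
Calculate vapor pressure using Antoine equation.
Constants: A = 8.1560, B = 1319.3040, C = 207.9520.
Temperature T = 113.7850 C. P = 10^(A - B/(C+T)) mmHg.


C+T = 321.7370
B/(C+T) = 4.1006
log10(P) = 8.1560 - 4.1006 = 4.0554
P = 10^4.0554 = 11361.4402 mmHg

11361.4402 mmHg


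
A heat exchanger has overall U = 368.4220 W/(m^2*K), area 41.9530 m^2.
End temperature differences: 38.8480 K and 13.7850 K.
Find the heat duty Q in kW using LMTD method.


LMTD = 24.1903 K
Q = 368.4220 * 41.9530 * 24.1903 = 373895.4727 W = 373.8955 kW

373.8955 kW


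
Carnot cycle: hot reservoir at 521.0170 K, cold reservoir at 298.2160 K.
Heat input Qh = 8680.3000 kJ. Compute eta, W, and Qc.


eta = 1 - 298.2160/521.0170 = 0.4276
W = 0.4276 * 8680.3000 = 3711.9317 kJ
Qc = 8680.3000 - 3711.9317 = 4968.3683 kJ

eta = 42.7627%, W = 3711.9317 kJ, Qc = 4968.3683 kJ


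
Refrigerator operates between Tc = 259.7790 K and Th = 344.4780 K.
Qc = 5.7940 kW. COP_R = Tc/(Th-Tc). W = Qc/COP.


COP = 259.7790 / 84.6990 = 3.0671
W = 5.7940 / 3.0671 = 1.8891 kW

COP = 3.0671, W = 1.8891 kW


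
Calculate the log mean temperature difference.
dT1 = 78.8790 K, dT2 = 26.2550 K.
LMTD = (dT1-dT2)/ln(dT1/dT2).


dT1/dT2 = 3.0043
ln(dT1/dT2) = 1.1001
LMTD = 52.6240 / 1.1001 = 47.8375 K

47.8375 K


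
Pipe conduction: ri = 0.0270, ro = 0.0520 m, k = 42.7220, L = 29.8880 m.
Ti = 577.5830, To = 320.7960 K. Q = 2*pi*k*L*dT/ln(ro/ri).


dT = 256.7870 K
ln(ro/ri) = 0.6554
Q = 2*pi*42.7220*29.8880*256.7870 / 0.6554 = 3143332.7274 W

3143332.7274 W


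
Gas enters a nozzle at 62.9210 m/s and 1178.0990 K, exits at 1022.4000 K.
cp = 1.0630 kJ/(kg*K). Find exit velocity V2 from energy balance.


dT = 155.6990 K
2*cp*1000*dT = 331016.0740
V1^2 = 3959.0522
V2 = sqrt(334975.1262) = 578.7704 m/s

578.7704 m/s


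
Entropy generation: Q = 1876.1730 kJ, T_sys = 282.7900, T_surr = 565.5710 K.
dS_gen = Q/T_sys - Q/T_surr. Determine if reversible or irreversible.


dS_sys = 1876.1730/282.7900 = 6.6345 kJ/K
dS_surr = -1876.1730/565.5710 = -3.3173 kJ/K
dS_gen = 6.6345 - 3.3173 = 3.3172 kJ/K (irreversible)

dS_gen = 3.3172 kJ/K, irreversible


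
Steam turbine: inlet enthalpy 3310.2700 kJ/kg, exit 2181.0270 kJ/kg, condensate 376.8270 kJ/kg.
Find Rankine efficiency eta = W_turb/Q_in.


W = 1129.2430 kJ/kg
Q_in = 2933.4430 kJ/kg
eta = 0.3850 = 38.4955%

eta = 38.4955%


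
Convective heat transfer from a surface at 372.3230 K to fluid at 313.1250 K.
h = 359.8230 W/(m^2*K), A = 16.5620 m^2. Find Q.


dT = 59.1980 K
Q = 359.8230 * 16.5620 * 59.1980 = 352783.8820 W

352783.8820 W


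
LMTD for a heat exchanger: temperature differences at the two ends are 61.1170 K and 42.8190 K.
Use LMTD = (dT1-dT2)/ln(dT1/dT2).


dT1/dT2 = 1.4273
ln(dT1/dT2) = 0.3558
LMTD = 18.2980 / 0.3558 = 51.4266 K

51.4266 K


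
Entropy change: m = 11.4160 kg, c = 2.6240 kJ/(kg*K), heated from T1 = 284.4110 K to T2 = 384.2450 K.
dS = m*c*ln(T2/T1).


T2/T1 = 1.3510
ln(T2/T1) = 0.3009
dS = 11.4160 * 2.6240 * 0.3009 = 9.0124 kJ/K

9.0124 kJ/K


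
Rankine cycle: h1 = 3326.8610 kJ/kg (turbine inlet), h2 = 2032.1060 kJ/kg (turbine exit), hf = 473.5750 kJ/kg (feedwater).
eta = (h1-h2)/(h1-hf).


W = 1294.7550 kJ/kg
Q_in = 2853.2860 kJ/kg
eta = 0.4538 = 45.3777%

eta = 45.3777%


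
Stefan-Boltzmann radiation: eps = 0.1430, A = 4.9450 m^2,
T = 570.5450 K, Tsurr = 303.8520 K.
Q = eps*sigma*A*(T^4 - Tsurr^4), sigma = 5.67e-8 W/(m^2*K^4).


T^4 = 1.0596e+11
Tsurr^4 = 8.5241e+09
Q = 0.1430 * 5.67e-8 * 4.9450 * 9.7440e+10 = 3906.8219 W

3906.8219 W


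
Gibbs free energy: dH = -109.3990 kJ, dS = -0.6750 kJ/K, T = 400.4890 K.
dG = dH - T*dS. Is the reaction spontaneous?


T*dS = 400.4890 * -0.6750 = -270.3301 kJ
dG = -109.3990 + 270.3301 = 160.9311 kJ (non-spontaneous)

dG = 160.9311 kJ, non-spontaneous


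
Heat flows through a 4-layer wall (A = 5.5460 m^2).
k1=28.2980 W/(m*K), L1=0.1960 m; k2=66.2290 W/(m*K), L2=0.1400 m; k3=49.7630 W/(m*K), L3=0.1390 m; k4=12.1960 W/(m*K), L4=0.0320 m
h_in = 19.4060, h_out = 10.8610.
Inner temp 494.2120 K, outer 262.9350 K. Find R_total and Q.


R_conv_in = 1/(19.4060*5.5460) = 0.0093
R_1 = 0.1960/(28.2980*5.5460) = 0.0012
R_2 = 0.1400/(66.2290*5.5460) = 0.0004
R_3 = 0.1390/(49.7630*5.5460) = 0.0005
R_4 = 0.0320/(12.1960*5.5460) = 0.0005
R_conv_out = 1/(10.8610*5.5460) = 0.0166
R_total = 0.0285 K/W
Q = 231.2770 / 0.0285 = 8115.0225 W

R_total = 0.0285 K/W, Q = 8115.0225 W


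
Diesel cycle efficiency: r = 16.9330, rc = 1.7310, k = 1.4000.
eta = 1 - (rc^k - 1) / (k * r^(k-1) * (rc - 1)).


r^(k-1) = 3.1009
rc^k = 2.1558
eta = 0.6358 = 63.5785%

63.5785%


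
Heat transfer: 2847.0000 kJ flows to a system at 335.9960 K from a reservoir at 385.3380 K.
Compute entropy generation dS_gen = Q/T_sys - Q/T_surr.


dS_sys = 2847.0000/335.9960 = 8.4733 kJ/K
dS_surr = -2847.0000/385.3380 = -7.3883 kJ/K
dS_gen = 8.4733 - 7.3883 = 1.0850 kJ/K (irreversible)

dS_gen = 1.0850 kJ/K, irreversible


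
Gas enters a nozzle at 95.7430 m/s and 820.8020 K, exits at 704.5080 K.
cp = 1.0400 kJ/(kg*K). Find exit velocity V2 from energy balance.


dT = 116.2940 K
2*cp*1000*dT = 241891.5200
V1^2 = 9166.7220
V2 = sqrt(251058.2420) = 501.0571 m/s

501.0571 m/s


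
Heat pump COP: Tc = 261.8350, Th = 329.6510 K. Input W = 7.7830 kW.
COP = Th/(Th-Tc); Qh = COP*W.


COP = 329.6510 / 67.8160 = 4.8610
Qh = 4.8610 * 7.7830 = 37.8329 kW

COP = 4.8610, Qh = 37.8329 kW


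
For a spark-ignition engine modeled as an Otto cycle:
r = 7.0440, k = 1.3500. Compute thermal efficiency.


r^(k-1) = 1.9803
eta = 1 - 1/1.9803 = 0.4950 = 49.5033%

49.5033%


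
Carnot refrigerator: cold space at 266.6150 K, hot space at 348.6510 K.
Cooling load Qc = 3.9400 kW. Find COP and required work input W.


COP = 266.6150 / 82.0360 = 3.2500
W = 3.9400 / 3.2500 = 1.2123 kW

COP = 3.2500, W = 1.2123 kW


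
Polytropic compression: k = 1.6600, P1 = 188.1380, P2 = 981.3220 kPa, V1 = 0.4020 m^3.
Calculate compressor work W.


(k-1)/k = 0.3976
(P2/P1)^exp = 1.9284
W = 2.5152 * 188.1380 * 0.4020 * (1.9284 - 1) = 176.6116 kJ

176.6116 kJ


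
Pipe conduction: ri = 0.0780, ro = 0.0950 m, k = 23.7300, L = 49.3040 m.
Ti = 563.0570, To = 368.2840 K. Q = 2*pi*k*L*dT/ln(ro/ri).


dT = 194.7730 K
ln(ro/ri) = 0.1972
Q = 2*pi*23.7300*49.3040*194.7730 / 0.1972 = 7261928.0342 W

7261928.0342 W


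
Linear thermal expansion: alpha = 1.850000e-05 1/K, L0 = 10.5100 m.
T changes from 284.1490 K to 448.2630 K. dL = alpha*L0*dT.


dT = 164.1140 K
dL = 1.850000e-05 * 10.5100 * 164.1140 = 0.031910 m
L_final = 10.541910 m

dL = 0.031910 m


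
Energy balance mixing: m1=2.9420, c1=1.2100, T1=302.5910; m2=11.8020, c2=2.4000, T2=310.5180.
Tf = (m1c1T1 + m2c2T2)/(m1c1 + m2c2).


num = 9872.5297
den = 31.8846
Tf = 309.6330 K

309.6330 K


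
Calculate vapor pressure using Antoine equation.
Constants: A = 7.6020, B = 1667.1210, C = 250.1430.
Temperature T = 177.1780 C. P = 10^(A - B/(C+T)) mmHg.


C+T = 427.3210
B/(C+T) = 3.9013
log10(P) = 7.6020 - 3.9013 = 3.7007
P = 10^3.7007 = 5019.5896 mmHg

5019.5896 mmHg


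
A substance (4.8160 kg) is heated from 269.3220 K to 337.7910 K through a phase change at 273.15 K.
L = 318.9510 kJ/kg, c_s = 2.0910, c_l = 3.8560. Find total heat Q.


Q1 (sensible, solid) = 4.8160 * 2.0910 * 3.8280 = 38.5489 kJ
Q2 (latent) = 4.8160 * 318.9510 = 1536.0680 kJ
Q3 (sensible, liquid) = 4.8160 * 3.8560 * 64.6410 = 1200.4154 kJ
Q_total = 2775.0324 kJ

2775.0324 kJ


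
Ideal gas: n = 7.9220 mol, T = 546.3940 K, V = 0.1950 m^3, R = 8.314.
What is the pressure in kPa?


P = nRT/V = 7.9220 * 8.314 * 546.3940 / 0.1950
= 35987.4256 / 0.1950 = 184550.9005 Pa = 184.5509 kPa

184.5509 kPa


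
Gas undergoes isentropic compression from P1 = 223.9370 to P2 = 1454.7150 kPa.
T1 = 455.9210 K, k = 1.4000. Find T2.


(k-1)/k = 0.2857
(P2/P1)^exp = 1.7068
T2 = 455.9210 * 1.7068 = 778.1725 K

778.1725 K


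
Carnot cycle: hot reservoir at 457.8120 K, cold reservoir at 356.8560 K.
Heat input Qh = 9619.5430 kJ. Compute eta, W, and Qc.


eta = 1 - 356.8560/457.8120 = 0.2205
W = 0.2205 * 9619.5430 = 2121.2869 kJ
Qc = 9619.5430 - 2121.2869 = 7498.2561 kJ

eta = 22.0518%, W = 2121.2869 kJ, Qc = 7498.2561 kJ


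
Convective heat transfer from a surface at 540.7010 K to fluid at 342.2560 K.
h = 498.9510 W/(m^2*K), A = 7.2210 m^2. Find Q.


dT = 198.4450 K
Q = 498.9510 * 7.2210 * 198.4450 = 714982.4856 W

714982.4856 W


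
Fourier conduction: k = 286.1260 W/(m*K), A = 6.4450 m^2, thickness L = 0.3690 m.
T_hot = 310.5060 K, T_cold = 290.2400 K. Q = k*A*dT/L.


dT = 20.2660 K
Q = 286.1260 * 6.4450 * 20.2660 / 0.3690 = 101279.5860 W

101279.5860 W


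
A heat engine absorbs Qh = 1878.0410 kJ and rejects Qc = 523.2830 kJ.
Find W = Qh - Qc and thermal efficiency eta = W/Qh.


W = 1878.0410 - 523.2830 = 1354.7580 kJ
eta = 1354.7580 / 1878.0410 = 0.7214 = 72.1368%

W = 1354.7580 kJ, eta = 72.1368%


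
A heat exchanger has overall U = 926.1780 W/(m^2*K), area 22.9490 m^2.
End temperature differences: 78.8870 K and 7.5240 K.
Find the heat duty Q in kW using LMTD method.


LMTD = 30.3683 K
Q = 926.1780 * 22.9490 * 30.3683 = 645473.6508 W = 645.4737 kW

645.4737 kW


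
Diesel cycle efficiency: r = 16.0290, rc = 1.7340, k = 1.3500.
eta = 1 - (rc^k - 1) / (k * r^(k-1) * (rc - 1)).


r^(k-1) = 2.6407
rc^k = 2.1024
eta = 0.5787 = 57.8698%

57.8698%


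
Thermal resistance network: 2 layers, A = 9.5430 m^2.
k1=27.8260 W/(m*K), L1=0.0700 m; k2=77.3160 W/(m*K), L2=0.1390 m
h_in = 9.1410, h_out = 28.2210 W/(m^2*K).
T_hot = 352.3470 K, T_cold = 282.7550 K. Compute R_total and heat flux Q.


R_conv_in = 1/(9.1410*9.5430) = 0.0115
R_1 = 0.0700/(27.8260*9.5430) = 0.0003
R_2 = 0.1390/(77.3160*9.5430) = 0.0002
R_conv_out = 1/(28.2210*9.5430) = 0.0037
R_total = 0.0156 K/W
Q = 69.5920 / 0.0156 = 4452.8159 W

R_total = 0.0156 K/W, Q = 4452.8159 W


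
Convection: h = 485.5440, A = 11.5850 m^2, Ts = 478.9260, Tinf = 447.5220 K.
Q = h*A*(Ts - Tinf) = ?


dT = 31.4040 K
Q = 485.5440 * 11.5850 * 31.4040 = 176648.3554 W

176648.3554 W


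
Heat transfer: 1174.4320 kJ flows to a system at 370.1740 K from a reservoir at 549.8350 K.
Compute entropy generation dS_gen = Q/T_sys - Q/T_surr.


dS_sys = 1174.4320/370.1740 = 3.1726 kJ/K
dS_surr = -1174.4320/549.8350 = -2.1360 kJ/K
dS_gen = 3.1726 - 2.1360 = 1.0367 kJ/K (irreversible)

dS_gen = 1.0367 kJ/K, irreversible


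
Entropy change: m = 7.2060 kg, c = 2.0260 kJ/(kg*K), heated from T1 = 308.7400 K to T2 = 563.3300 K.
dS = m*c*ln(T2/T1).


T2/T1 = 1.8246
ln(T2/T1) = 0.6014
dS = 7.2060 * 2.0260 * 0.6014 = 8.7796 kJ/K

8.7796 kJ/K


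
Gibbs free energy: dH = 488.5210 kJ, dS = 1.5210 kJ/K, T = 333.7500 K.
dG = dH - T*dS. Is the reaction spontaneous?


T*dS = 333.7500 * 1.5210 = 507.6337 kJ
dG = 488.5210 - 507.6337 = -19.1127 kJ (spontaneous)

dG = -19.1127 kJ, spontaneous


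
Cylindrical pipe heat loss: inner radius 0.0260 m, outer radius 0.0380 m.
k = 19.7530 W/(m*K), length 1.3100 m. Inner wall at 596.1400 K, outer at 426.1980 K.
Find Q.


dT = 169.9420 K
ln(ro/ri) = 0.3795
Q = 2*pi*19.7530*1.3100*169.9420 / 0.3795 = 72808.9972 W

72808.9972 W


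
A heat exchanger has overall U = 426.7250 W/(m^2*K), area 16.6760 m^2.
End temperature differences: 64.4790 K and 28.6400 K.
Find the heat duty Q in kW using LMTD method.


LMTD = 44.1620 K
Q = 426.7250 * 16.6760 * 44.1620 = 314259.5393 W = 314.2595 kW

314.2595 kW


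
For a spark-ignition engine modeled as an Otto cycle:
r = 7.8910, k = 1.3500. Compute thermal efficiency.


r^(k-1) = 2.0606
eta = 1 - 1/2.0606 = 0.5147 = 51.4707%

51.4707%


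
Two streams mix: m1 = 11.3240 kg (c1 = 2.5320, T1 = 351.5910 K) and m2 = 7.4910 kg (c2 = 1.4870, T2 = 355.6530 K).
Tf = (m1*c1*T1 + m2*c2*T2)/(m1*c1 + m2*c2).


num = 14042.6069
den = 39.8115
Tf = 352.7275 K

352.7275 K


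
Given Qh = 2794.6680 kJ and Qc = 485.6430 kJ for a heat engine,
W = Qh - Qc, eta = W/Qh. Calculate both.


W = 2794.6680 - 485.6430 = 2309.0250 kJ
eta = 2309.0250 / 2794.6680 = 0.8262 = 82.6225%

W = 2309.0250 kJ, eta = 82.6225%


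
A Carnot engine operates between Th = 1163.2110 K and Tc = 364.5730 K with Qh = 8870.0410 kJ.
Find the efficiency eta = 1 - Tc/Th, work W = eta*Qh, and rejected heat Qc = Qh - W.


eta = 1 - 364.5730/1163.2110 = 0.6866
W = 0.6866 * 8870.0410 = 6089.9973 kJ
Qc = 8870.0410 - 6089.9973 = 2780.0437 kJ

eta = 68.6581%, W = 6089.9973 kJ, Qc = 2780.0437 kJ
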